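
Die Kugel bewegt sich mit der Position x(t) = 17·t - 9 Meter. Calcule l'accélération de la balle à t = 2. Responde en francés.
En partant de la position x(t) = 17·t - 9, nous prenons 2 dérivées. En prenant d/dt de x(t), nous trouvons v(t) = 17. La dérivée de la vitesse donne l'accélération: a(t) = 0. En utilisant a(t) = 0 et en substituant t = 2, nous trouvons a = 0.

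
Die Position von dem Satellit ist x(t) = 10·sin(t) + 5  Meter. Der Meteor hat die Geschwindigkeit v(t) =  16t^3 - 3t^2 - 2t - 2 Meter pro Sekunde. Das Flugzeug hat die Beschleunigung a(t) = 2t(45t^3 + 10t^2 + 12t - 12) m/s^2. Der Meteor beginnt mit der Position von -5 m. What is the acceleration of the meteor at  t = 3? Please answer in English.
Starting from velocity v(t) = 16·t^3 - 3·t^2 - 2·t - 2, we take 1 derivative. Taking d/dt of v(t), we find a(t) = 48·t^2 - 6·t - 2. We have acceleration a(t) = 48·t^2 - 6·t - 2. Substituting t = 3: a(3) = 412.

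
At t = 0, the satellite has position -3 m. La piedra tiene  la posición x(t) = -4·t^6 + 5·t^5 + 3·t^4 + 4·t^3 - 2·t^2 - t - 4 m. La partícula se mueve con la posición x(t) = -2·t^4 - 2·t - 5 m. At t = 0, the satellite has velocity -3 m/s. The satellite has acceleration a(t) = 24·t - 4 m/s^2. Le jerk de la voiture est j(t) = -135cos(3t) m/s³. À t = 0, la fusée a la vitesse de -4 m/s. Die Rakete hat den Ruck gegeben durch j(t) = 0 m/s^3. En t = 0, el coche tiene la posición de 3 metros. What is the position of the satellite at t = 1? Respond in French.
En partant de l'accélération a(t) = 24·t - 4, nous prenons 2 intégrales. La primitive de l'accélération, avec v(0) = -3, donne la vitesse: v(t) = 12·t^2 - 4·t - 3. En intégrant la vitesse et en utilisant la condition initiale x(0) = -3, nous obtenons x(t) = 4·t^3 - 2·t^2 - 3·t - 3. Nous avons la position x(t) = 4·t^3 - 2·t^2 - 3·t - 3. En substituant t = 1: x(1) = -4.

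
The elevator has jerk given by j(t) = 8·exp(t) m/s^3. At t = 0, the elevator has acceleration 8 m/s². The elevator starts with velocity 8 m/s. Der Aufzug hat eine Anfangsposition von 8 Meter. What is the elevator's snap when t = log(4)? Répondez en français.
En partant du jerk j(t) = 8·exp(t), nous prenons 1 dérivée. En prenant d/dt de j(t), nous trouvons s(t) = 8·exp(t). Nous avons le snap s(t) = 8·exp(t). En substituant t = log(4): s(log(4)) = 32.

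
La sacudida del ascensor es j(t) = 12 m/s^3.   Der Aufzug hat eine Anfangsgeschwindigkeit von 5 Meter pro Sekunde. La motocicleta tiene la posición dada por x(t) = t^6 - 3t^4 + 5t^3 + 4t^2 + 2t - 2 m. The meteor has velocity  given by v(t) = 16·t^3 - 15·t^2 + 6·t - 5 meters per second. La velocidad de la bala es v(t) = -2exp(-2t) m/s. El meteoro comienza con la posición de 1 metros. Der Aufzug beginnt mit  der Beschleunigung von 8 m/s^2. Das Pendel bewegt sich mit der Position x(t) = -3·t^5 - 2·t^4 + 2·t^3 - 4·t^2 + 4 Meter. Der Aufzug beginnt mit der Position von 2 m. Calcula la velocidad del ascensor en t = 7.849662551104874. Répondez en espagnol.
Debemos encontrar la antiderivada de nuestra ecuación de la sacudida j(t) = 12 2 veces. Tomando ∫j(t)dt y aplicando a(0) = 8, encontramos a(t) = 12·t + 8. Tomando ∫a(t)dt y aplicando v(0) = 5, encontramos v(t) = 6·t^2 + 8·t + 5. Usando v(t) = 6·t^2 + 8·t + 5 y sustituyendo t = 7.849662551104874, encontramos v = 437.500513406149.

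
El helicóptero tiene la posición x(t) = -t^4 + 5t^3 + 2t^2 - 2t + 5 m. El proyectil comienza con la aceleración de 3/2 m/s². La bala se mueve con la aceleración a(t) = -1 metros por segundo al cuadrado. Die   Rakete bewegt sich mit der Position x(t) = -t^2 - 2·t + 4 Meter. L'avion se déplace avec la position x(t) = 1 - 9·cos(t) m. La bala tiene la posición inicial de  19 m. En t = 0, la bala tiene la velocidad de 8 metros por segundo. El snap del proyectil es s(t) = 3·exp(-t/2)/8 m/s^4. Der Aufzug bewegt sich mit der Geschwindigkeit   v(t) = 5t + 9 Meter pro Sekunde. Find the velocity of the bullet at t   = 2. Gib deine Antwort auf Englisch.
We must find the integral of our acceleration equation a(t) = -1 1 time. Integrating acceleration and using the initial condition v(0) = 8, we get v(t) = 8 - t. From the given velocity equation v(t) = 8 - t, we substitute t = 2 to get v = 6.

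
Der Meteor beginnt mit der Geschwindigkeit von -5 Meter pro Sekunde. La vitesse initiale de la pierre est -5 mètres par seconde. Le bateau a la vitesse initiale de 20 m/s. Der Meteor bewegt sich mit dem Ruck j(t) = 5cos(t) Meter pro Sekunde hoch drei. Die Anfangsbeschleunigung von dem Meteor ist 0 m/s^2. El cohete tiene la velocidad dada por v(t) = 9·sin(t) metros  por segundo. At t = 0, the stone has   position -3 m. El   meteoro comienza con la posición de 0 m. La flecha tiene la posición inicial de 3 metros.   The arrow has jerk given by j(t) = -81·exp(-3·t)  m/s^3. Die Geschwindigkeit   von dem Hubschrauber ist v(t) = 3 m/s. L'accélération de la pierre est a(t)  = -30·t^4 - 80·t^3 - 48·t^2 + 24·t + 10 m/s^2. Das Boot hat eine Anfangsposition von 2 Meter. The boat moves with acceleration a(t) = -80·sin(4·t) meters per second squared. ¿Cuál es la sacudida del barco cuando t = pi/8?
Debemos derivar nuestra ecuación de la aceleración a(t) = -80·sin(4·t) 1 vez. La derivada de la aceleración da la sacudida: j(t) = -320·cos(4·t). De la ecuación de la sacudida j(t) = -320·cos(4·t), sustituimos t = pi/8 para obtener j = 0.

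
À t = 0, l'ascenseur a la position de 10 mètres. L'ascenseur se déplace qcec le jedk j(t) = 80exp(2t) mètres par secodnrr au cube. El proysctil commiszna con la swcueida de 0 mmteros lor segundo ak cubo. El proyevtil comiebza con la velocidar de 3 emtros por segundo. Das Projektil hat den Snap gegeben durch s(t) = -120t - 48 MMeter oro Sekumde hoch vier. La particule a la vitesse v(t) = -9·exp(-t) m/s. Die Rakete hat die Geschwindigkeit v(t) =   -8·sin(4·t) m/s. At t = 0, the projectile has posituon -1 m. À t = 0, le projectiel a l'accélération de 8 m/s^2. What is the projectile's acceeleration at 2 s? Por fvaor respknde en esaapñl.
Debemos encontrar la integral de nuestra ecuación del snap s(t) = -120·t - 48 2 veces. La integral del snap, con j(0) = 0, da la sacudida: j(t) = 12·t·(-5·t - 4). Tomando ∫j(t)dt y aplicando a(0) = 8, encontramos a(t) = -20·t^3 - 24·t^2 + 8. Tenemos la aceleración a(t) = -20·t^3 - 24·t^2 + 8. Sustituyendo t = 2: a(2) = -248.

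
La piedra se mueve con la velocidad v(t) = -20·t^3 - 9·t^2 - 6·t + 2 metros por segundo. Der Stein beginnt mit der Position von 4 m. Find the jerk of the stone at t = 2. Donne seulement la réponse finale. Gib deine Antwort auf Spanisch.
En t = 2, j = -258.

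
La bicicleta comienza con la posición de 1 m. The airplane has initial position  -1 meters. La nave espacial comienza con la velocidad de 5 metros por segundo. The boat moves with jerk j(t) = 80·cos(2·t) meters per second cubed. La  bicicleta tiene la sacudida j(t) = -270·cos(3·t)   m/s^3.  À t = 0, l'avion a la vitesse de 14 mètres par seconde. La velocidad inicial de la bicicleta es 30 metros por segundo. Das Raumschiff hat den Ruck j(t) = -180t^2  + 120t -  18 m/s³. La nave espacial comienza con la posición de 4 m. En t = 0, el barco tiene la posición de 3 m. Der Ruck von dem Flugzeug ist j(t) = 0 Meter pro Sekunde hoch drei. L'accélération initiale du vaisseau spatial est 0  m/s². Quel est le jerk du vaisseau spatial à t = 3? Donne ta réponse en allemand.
Aus der Gleichung für den Ruck j(t) = -180·t^2 + 120·t - 18, setzen wir t = 3 ein und erhalten j = -1278.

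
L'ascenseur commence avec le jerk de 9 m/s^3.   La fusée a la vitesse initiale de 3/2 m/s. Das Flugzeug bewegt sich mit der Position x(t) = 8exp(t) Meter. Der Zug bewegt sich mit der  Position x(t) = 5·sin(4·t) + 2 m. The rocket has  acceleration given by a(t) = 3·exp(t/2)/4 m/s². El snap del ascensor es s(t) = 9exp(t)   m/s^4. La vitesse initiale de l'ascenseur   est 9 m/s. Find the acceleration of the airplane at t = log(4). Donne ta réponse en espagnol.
Para resolver esto, necesitamos tomar 2 derivadas de nuestra ecuación de la posición x(t) = 8·exp(t). Tomando d/dt de x(t), encontramos v(t) = 8·exp(t). Derivando la velocidad, obtenemos la aceleración: a(t) = 8·exp(t). De la ecuación de la aceleración a(t) = 8·exp(t), sustituimos t = log(4) para obtener a = 32.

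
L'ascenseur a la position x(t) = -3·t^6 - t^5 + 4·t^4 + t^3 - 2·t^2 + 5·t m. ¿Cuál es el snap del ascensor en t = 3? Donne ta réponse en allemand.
Wir müssen unsere Gleichung für die Position x(t) = -3·t^6 - t^5 + 4·t^4 + t^3 - 2·t^2 + 5·t 4-mal ableiten. Die Ableitung von der Position ergibt die Geschwindigkeit: v(t) = -18·t^5 - 5·t^4 + 16·t^3 + 3·t^2 - 4·t + 5. Durch Ableiten von der Geschwindigkeit erhalten wir die Beschleunigung: a(t) = -90·t^4 - 20·t^3 + 48·t^2 + 6·t - 4. Die Ableitung von der Beschleunigung ergibt den Ruck: j(t) = -360·t^3 - 60·t^2 + 96·t + 6. Die Ableitung von dem Ruck ergibt den Snap: s(t) = -1080·t^2 - 120·t + 96. Wir haben den Snap s(t) = -1080·t^2 - 120·t + 96. Durch Einsetzen von t = 3: s(3) = -9984.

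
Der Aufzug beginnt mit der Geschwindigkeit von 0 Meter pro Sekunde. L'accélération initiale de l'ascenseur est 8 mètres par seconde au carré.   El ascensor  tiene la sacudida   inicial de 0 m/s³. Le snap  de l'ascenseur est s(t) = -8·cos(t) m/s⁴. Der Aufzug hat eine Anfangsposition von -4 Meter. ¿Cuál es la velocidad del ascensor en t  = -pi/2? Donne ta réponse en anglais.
Starting from snap s(t) = -8·cos(t), we take 3 integrals. The antiderivative of snap is jerk. Using j(0) = 0, we get j(t) = -8·sin(t). The antiderivative of jerk, with a(0) = 8, gives acceleration: a(t) = 8·cos(t). Integrating acceleration and using the initial condition v(0) = 0, we get v(t) = 8·sin(t). Using v(t) = 8·sin(t) and substituting t = -pi/2, we find v = -8.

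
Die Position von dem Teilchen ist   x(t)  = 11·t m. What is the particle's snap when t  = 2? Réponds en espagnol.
Para resolver esto, necesitamos tomar 4 derivadas de nuestra ecuación de la posición x(t) = 11·t. La derivada de la posición da la velocidad: v(t) = 11. Derivando la velocidad, obtenemos la aceleración: a(t) = 0. La derivada de la aceleración da la sacudida: j(t) = 0. La derivada de la sacudida da el snap: s(t) = 0. Usando s(t) = 0 y sustituyendo t = 2, encontramos s = 0.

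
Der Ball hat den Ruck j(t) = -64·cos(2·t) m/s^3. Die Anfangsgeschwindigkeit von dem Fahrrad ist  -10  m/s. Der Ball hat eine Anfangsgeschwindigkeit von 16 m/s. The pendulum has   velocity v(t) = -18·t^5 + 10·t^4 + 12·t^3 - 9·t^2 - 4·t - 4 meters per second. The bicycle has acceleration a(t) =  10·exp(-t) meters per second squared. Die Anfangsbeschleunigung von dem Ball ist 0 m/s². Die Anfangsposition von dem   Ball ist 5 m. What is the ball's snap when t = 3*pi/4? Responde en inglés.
Starting from jerk j(t) = -64·cos(2·t), we take 1 derivative. Taking d/dt of j(t), we find s(t) = 128·sin(2·t). Using s(t) = 128·sin(2·t) and substituting t = 3*pi/4, we find s = -128.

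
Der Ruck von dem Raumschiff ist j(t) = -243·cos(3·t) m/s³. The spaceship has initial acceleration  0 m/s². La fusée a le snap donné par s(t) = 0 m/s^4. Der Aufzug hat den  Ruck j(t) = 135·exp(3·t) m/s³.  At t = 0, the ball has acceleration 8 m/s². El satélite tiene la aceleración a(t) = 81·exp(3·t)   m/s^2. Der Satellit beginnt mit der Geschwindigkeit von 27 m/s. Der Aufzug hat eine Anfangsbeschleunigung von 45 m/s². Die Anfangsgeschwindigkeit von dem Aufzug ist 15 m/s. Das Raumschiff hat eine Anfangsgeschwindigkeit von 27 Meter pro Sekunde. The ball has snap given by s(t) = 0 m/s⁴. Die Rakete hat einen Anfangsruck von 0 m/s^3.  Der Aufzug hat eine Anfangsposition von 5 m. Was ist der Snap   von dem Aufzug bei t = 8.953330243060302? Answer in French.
Nous devons dériver notre équation du jerk j(t) = 135·exp(3·t) 1 fois. En prenant d/dt de j(t), nous trouvons s(t) = 405·exp(3·t). Nous avons le snap s(t) = 405·exp(3·t). En substituant t = 8.953330243060302: s(8.953330243060302) = 187327173752241.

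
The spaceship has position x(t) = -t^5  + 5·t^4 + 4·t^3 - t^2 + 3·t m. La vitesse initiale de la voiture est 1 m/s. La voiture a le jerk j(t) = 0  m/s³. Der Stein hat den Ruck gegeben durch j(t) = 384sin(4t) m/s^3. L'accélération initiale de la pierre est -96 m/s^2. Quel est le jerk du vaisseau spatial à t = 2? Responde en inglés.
To solve this, we need to take 3 derivatives of our position equation x(t) = -t^5 + 5·t^4 + 4·t^3 - t^2 + 3·t. The derivative of position gives velocity: v(t) = -5·t^4 + 20·t^3 + 12·t^2 - 2·t + 3. The derivative of velocity gives acceleration: a(t) = -20·t^3 + 60·t^2 + 24·t - 2. Taking d/dt of a(t), we find j(t) = -60·t^2 + 120·t + 24. Using j(t) = -60·t^2 + 120·t + 24 and substituting t = 2, we find j = 24.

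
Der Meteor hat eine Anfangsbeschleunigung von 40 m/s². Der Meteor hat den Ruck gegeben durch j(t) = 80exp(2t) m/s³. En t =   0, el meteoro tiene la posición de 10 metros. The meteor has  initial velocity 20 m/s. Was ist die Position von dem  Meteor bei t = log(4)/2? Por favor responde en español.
Necesitamos integrar nuestra ecuación de la sacudida j(t) = 80·exp(2·t) 3 veces. Integrando la sacudida y usando la condición inicial a(0) = 40, obtenemos a(t) = 40·exp(2·t). Tomando ∫a(t)dt y aplicando v(0) = 20, encontramos v(t) = 20·exp(2·t). La integral de la velocidad es la posición. Usando x(0) = 10, obtenemos x(t) = 10·exp(2·t). Usando x(t) = 10·exp(2·t) y sustituyendo t = log(4)/2, encontramos x = 40.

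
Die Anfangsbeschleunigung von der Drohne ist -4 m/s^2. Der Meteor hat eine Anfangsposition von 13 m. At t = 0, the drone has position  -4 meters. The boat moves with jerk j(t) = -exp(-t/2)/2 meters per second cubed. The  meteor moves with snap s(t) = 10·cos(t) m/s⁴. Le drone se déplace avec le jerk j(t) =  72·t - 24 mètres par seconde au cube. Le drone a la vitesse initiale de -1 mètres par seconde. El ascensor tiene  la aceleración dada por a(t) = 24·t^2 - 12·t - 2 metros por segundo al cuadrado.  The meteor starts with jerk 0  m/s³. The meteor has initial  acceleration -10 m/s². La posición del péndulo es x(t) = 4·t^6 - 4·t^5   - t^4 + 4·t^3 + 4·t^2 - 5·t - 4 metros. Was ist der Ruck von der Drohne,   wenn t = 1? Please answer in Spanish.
Usando j(t) = 72·t - 24 y sustituyendo t = 1, encontramos j = 48.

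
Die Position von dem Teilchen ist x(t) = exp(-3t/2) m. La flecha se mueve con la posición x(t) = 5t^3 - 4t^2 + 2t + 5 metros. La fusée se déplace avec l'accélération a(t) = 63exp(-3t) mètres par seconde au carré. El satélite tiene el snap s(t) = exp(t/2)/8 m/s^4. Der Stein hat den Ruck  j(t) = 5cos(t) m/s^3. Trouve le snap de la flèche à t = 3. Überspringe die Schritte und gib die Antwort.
À t = 3, s = 0.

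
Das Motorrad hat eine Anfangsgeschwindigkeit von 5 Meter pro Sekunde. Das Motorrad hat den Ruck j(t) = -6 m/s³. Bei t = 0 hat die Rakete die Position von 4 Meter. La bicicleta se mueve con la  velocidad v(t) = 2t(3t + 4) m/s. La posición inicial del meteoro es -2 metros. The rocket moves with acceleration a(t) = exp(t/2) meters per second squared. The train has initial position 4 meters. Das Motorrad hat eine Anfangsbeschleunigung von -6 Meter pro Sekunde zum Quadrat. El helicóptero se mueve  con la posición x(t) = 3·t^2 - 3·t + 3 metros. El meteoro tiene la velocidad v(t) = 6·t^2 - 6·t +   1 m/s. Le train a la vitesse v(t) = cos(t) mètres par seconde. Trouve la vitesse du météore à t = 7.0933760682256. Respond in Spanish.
Tenemos la velocidad v(t) = 6·t^2 - 6·t + 1. Sustituyendo t = 7.0933760682256: v(7.0933760682256) = 260.335647862300.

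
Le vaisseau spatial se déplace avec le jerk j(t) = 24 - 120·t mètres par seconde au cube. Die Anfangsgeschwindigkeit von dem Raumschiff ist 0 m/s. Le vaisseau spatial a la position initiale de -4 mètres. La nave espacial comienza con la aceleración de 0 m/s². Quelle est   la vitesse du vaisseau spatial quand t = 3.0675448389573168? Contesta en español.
Debemos encontrar la integral de nuestra ecuación de la sacudida j(t) = 24 - 120·t 2 veces. Tomando ∫j(t)dt y aplicando a(0) = 0, encontramos a(t) = 12·t·(2 - 5·t). La antiderivada de la aceleración, con v(0) = 0, da la velocidad: v(t) = t^2·(12 - 20·t). Usando v(t) = t^2·(12 - 20·t) y sustituyendo t = 3.0675448389573168, encontramos v = -464.383615120840.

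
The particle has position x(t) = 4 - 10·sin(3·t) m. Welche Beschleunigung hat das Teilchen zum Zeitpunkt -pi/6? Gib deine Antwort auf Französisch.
Pour résoudre ceci, nous devons prendre 2 dérivées de notre équation de la position x(t) = 4 - 10·sin(3·t). En dérivant la position, nous obtenons la vitesse: v(t) = -30·cos(3·t). La dérivée de la vitesse donne l'accélération: a(t) = 90·sin(3·t). En utilisant a(t) = 90·sin(3·t) et en substituant t = -pi/6, nous trouvons a = -90.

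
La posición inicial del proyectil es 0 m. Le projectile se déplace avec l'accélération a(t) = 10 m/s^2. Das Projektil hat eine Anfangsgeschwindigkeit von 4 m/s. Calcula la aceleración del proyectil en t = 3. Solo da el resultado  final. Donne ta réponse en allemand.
Die Beschleunigung bei t = 3 ist a = 10.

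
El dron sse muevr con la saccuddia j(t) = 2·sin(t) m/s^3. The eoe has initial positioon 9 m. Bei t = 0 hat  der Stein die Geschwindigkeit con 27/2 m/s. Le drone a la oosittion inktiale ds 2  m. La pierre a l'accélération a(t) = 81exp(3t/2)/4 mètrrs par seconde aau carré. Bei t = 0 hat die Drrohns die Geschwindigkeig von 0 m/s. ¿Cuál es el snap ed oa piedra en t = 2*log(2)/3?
Debemos derivar nuestra ecuación de la aceleración a(t) = 81·exp(3·t/2)/4 2 veces. La derivada de la aceleración da la sacudida: j(t) = 243·exp(3·t/2)/8. Tomando d/dt de j(t), encontramos s(t) = 729·exp(3·t/2)/16. De la ecuación del snap s(t) = 729·exp(3·t/2)/16, sustituimos t = 2*log(2)/3 para obtener s = 729/8.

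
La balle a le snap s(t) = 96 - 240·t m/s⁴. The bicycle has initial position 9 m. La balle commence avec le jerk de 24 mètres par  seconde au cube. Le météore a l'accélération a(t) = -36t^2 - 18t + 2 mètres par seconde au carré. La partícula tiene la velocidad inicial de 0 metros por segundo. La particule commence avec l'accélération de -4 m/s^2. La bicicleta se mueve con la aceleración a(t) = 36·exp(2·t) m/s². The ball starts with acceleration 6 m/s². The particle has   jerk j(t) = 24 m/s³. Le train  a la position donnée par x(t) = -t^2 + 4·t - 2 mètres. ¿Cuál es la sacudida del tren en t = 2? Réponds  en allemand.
Wir müssen unsere Gleichung für die Position x(t) = -t^2 + 4·t - 2 3-mal ableiten. Durch Ableiten von der Position erhalten wir die Geschwindigkeit: v(t) = 4 - 2·t. Die Ableitung von der Geschwindigkeit ergibt die Beschleunigung: a(t) = -2. Die Ableitung von der Beschleunigung ergibt den Ruck: j(t) = 0. Wir haben den Ruck j(t) = 0. Durch Einsetzen von t = 2: j(2) = 0.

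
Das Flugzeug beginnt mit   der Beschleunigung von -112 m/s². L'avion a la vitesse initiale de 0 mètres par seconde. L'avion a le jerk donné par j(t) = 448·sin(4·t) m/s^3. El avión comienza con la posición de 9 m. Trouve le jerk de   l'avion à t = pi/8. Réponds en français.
En utilisant j(t) = 448·sin(4·t) et en substituant t = pi/8, nous trouvons j = 448.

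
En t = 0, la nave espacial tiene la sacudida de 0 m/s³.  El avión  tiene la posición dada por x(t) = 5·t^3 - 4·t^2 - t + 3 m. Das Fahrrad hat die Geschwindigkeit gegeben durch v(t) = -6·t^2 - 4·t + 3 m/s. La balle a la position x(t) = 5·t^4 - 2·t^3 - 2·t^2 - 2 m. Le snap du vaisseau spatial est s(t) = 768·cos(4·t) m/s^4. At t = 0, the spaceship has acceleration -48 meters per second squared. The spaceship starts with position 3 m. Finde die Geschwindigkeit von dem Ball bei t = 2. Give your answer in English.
Starting from position x(t) = 5·t^4 - 2·t^3 - 2·t^2 - 2, we take 1 derivative. Taking d/dt of x(t), we find v(t) = 20·t^3 - 6·t^2 - 4·t. We have velocity v(t) = 20·t^3 - 6·t^2 - 4·t. Substituting t = 2: v(2) = 128.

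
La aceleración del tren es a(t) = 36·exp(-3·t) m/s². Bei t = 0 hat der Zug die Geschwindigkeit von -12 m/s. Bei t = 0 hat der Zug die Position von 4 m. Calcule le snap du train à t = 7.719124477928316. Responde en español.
Para resolver esto, necesitamos tomar 2 derivadas de nuestra ecuación de la aceleración a(t) = 36·exp(-3·t). Derivando la aceleración, obtenemos la sacudida: j(t) = -108·exp(-3·t). Derivando la sacudida, obtenemos el snap: s(t) = 324·exp(-3·t). Tenemos el snap s(t) = 324·exp(-3·t). Sustituyendo t = 7.719124477928316: s(7.719124477928316) = 2.84070092403532E-8.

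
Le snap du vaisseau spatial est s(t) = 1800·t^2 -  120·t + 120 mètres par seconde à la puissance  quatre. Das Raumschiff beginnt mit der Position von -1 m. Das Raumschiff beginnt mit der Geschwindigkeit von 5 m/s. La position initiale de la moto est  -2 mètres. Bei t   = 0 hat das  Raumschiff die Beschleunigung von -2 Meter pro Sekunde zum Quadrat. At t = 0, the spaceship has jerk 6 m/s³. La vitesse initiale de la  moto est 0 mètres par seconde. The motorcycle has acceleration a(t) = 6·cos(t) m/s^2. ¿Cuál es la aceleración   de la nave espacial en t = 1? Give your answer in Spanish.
Para resolver esto, necesitamos tomar 2 integrales de nuestra ecuación del snap s(t) = 1800·t^2 - 120·t + 120. La integral del snap, con j(0) = 6, da la sacudida: j(t) = 600·t^3 - 60·t^2 + 120·t + 6. La integral de la sacudida, con a(0) = -2, da la aceleración: a(t) = 150·t^4 - 20·t^3 + 60·t^2 + 6·t - 2. Tenemos la aceleración a(t) = 150·t^4 - 20·t^3 + 60·t^2 + 6·t - 2. Sustituyendo t = 1: a(1) = 194.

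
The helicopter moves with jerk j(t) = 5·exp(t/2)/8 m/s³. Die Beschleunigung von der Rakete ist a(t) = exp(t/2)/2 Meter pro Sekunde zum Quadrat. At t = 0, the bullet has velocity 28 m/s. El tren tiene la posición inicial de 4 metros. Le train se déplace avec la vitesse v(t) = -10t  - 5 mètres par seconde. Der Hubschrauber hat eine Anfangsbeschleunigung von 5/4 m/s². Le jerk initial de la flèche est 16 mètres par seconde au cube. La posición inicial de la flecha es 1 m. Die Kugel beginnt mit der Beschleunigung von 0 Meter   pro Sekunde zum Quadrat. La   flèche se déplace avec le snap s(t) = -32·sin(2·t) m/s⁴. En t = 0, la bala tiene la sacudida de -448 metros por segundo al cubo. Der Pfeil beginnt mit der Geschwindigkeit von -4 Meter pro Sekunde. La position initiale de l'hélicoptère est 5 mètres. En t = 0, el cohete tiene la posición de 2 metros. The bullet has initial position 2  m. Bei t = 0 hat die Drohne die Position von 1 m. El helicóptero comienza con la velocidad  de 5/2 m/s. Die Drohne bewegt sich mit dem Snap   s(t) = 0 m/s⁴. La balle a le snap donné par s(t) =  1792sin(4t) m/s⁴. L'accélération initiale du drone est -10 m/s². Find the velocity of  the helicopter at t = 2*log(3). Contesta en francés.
Nous devons intégrer notre équation du jerk j(t) = 5·exp(t/2)/8 2 fois. En prenant ∫j(t)dt et en appliquant a(0) = 5/4, nous trouvons a(t) = 5·exp(t/2)/4. En prenant ∫a(t)dt et en appliquant v(0) = 5/2, nous trouvons v(t) = 5·exp(t/2)/2. De l'équation de la vitesse v(t) = 5·exp(t/2)/2, nous substituons t = 2*log(3) pour obtenir v = 15/2.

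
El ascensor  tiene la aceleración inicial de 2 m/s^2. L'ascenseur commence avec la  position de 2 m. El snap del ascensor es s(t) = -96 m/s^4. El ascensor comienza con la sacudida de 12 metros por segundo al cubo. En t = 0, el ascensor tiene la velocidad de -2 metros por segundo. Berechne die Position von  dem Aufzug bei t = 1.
Um dies zu lösen, müssen wir 4 Integrale unserer Gleichung für den Snap s(t) = -96 finden. Die Stammfunktion von dem Snap ist der Ruck. Mit j(0) = 12 erhalten wir j(t) = 12 - 96·t. Die Stammfunktion von dem Ruck ist die Beschleunigung. Mit a(0) = 2 erhalten wir a(t) = -48·t^2 + 12·t + 2. Das Integral von der Beschleunigung ist die Geschwindigkeit. Mit v(0) = -2 erhalten wir v(t) = -16·t^3 + 6·t^2 + 2·t - 2. Mit ∫v(t)dt und Anwendung von x(0) = 2, finden wir x(t) = -4·t^4 + 2·t^3 + t^2 - 2·t + 2. Wir haben die Position x(t) = -4·t^4 + 2·t^3 + t^2 - 2·t + 2. Durch Einsetzen von t = 1: x(1) = -1.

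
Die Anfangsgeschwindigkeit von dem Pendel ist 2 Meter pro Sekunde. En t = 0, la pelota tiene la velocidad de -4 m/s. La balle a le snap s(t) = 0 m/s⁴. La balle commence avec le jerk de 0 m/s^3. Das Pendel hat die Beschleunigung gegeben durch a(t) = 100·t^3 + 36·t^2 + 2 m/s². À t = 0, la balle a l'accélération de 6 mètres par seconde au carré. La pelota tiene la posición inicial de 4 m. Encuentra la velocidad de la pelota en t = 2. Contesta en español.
Debemos encontrar la integral de nuestra ecuación del snap s(t) = 0 3 veces. La integral del snap es la sacudida. Usando j(0) = 0, obtenemos j(t) = 0. Integrando la sacudida y usando la condición inicial a(0) = 6, obtenemos a(t) = 6. La antiderivada de la aceleración, con v(0) = -4, da la velocidad: v(t) = 6·t - 4. De la ecuación de la velocidad v(t) = 6·t - 4, sustituimos t = 2 para obtener v = 8.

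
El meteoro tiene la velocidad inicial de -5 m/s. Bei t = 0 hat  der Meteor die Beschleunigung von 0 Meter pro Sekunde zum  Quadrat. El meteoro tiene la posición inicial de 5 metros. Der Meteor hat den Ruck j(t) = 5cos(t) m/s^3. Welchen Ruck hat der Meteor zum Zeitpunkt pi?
Wir haben den Ruck j(t) = 5·cos(t). Durch Einsetzen von t = pi: j(pi) = -5.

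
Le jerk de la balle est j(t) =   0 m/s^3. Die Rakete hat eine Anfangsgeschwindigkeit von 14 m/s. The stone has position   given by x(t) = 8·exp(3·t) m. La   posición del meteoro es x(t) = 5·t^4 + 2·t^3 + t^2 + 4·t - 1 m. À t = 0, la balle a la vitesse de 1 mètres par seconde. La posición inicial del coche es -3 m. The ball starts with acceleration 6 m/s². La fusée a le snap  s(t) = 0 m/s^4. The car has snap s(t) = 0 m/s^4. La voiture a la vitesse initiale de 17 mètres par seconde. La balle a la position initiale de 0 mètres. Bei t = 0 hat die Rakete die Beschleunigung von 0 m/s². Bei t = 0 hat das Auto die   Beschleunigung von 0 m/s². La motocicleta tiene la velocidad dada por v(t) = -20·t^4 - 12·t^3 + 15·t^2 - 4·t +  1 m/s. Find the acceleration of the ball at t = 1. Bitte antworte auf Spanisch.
Debemos encontrar la integral de nuestra ecuación de la sacudida j(t) = 0 1 vez. La antiderivada de la sacudida, con a(0) = 6, da la aceleración: a(t) = 6. Tenemos la aceleración a(t) = 6. Sustituyendo t = 1: a(1) = 6.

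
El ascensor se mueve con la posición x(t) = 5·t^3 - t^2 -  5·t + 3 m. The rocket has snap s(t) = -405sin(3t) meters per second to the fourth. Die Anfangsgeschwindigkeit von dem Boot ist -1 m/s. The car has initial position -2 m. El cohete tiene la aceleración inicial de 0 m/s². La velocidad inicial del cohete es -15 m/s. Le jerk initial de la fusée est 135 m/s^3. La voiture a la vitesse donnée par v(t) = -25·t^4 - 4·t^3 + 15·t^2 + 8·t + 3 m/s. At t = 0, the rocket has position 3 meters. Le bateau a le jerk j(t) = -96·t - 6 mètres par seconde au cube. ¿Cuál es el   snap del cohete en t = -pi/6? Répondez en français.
En utilisant s(t) = -405·sin(3·t) et en substituant t = -pi/6, nous trouvons s = 405.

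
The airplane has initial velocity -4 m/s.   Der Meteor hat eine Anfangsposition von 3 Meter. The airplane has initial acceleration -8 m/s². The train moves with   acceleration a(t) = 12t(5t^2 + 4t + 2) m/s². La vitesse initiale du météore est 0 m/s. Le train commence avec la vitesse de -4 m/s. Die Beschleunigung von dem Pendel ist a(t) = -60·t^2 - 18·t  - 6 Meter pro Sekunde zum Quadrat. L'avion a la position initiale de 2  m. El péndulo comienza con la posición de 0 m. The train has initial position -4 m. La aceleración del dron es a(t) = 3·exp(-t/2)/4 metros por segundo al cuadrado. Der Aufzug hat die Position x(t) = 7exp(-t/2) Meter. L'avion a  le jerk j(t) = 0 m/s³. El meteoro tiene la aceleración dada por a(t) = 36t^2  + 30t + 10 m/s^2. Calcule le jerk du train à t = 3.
Pour résoudre ceci, nous devons prendre 1 dérivée de notre équation de l'accélération a(t) = 12·t·(5·t^2 + 4·t + 2). La dérivée de l'accélération donne le jerk: j(t) = 60·t^2 + 12·t·(10·t + 4) + 48·t + 24. Nous avons le jerk j(t) = 60·t^2 + 12·t·(10·t + 4) + 48·t + 24. En substituant t = 3: j(3) = 1932.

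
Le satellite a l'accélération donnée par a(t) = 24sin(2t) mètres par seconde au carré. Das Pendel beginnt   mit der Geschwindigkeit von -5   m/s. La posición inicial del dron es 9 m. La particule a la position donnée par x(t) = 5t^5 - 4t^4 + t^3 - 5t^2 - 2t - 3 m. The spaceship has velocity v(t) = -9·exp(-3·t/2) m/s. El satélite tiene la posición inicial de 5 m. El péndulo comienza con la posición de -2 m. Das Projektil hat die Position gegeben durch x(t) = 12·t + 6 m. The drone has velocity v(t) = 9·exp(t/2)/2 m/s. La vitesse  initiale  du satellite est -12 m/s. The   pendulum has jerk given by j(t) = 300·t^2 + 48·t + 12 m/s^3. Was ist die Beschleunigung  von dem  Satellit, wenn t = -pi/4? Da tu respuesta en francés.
En utilisant a(t) = 24·sin(2·t) et en substituant t = -pi/4, nous trouvons a = -24.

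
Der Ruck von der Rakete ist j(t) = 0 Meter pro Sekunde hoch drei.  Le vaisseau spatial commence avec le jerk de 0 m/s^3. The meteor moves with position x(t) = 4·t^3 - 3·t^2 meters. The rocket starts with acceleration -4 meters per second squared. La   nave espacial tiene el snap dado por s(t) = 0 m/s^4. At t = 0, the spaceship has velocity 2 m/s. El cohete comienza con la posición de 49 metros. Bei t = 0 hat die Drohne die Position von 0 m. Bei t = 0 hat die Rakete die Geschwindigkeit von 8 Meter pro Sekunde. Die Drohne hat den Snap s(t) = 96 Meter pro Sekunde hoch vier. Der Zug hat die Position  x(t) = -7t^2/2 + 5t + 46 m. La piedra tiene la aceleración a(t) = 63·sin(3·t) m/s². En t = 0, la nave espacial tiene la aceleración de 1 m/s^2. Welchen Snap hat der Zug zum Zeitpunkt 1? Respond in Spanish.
Partiendo de la posición x(t) = -7·t^2/2 + 5·t + 46, tomamos 4 derivadas. Tomando d/dt de x(t), encontramos v(t) = 5 - 7·t. La derivada de la velocidad da la aceleración: a(t) = -7. Derivando la aceleración, obtenemos la sacudida: j(t) = 0. La derivada de la sacudida da el snap: s(t) = 0. Usando s(t) = 0 y sustituyendo t = 1, encontramos s = 0.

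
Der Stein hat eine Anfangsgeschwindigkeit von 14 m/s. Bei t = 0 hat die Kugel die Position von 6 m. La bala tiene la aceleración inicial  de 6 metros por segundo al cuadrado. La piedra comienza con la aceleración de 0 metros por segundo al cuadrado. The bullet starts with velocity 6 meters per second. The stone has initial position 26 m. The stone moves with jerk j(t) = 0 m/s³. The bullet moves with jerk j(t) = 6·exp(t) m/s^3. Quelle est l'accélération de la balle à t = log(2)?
En partant du jerk j(t) = 6·exp(t), nous prenons 1 primitive. En prenant ∫j(t)dt et en appliquant a(0) = 6, nous trouvons a(t) = 6·exp(t). De l'équation de l'accélération a(t) = 6·exp(t), nous substituons t = log(2) pour obtenir a = 12.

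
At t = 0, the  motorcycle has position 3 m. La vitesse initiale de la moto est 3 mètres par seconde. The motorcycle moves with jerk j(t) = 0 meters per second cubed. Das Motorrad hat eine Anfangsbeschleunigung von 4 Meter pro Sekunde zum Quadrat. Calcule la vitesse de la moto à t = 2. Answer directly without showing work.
La réponse est 11.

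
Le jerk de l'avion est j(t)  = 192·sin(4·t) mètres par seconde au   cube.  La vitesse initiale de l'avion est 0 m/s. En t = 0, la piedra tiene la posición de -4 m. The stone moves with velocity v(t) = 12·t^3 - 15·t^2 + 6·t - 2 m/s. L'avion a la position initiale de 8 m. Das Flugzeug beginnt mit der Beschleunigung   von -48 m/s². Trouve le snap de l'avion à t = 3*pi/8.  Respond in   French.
En partant du jerk j(t) = 192·sin(4·t), nous prenons 1 dérivée. En prenant d/dt de j(t), nous trouvons s(t) = 768·cos(4·t). En utilisant s(t) = 768·cos(4·t) et en substituant t = 3*pi/8, nous trouvons s = 0.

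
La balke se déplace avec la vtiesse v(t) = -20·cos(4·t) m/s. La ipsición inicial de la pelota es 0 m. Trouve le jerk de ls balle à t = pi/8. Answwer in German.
Ausgehend von der Geschwindigkeit v(t) = -20·cos(4·t), nehmen wir 2 Ableitungen. Mit d/dt von v(t) finden wir a(t) = 80·sin(4·t). Mit d/dt von a(t) finden wir j(t) = 320·cos(4·t). Wir haben den Ruck j(t) = 320·cos(4·t). Durch Einsetzen von t = pi/8: j(pi/8) = 0.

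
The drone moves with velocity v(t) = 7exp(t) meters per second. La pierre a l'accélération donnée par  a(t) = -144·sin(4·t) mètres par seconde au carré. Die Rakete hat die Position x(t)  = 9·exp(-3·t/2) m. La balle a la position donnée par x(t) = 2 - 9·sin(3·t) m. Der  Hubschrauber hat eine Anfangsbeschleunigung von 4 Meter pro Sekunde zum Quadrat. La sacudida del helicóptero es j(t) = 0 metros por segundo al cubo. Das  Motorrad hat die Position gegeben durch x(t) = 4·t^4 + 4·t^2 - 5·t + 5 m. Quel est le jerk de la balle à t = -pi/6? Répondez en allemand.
Um dies zu lösen, müssen wir 3 Ableitungen unserer Gleichung für die Position x(t) = 2 - 9·sin(3·t) nehmen. Die Ableitung von der Position ergibt die Geschwindigkeit: v(t) = -27·cos(3·t). Mit d/dt von v(t) finden wir a(t) = 81·sin(3·t). Durch Ableiten von der Beschleunigung erhalten wir den Ruck: j(t) = 243·cos(3·t). Mit j(t) = 243·cos(3·t) und Einsetzen von t = -pi/6, finden wir j = 0.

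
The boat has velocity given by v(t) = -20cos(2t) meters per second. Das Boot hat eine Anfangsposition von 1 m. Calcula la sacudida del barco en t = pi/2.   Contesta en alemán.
Ausgehend von der Geschwindigkeit v(t) = -20·cos(2·t), nehmen wir 2 Ableitungen. Die Ableitung von der Geschwindigkeit ergibt die Beschleunigung: a(t) = 40·sin(2·t). Die Ableitung von der Beschleunigung ergibt den Ruck: j(t) = 80·cos(2·t). Mit j(t) = 80·cos(2·t) und Einsetzen von t = pi/2, finden wir j = -80.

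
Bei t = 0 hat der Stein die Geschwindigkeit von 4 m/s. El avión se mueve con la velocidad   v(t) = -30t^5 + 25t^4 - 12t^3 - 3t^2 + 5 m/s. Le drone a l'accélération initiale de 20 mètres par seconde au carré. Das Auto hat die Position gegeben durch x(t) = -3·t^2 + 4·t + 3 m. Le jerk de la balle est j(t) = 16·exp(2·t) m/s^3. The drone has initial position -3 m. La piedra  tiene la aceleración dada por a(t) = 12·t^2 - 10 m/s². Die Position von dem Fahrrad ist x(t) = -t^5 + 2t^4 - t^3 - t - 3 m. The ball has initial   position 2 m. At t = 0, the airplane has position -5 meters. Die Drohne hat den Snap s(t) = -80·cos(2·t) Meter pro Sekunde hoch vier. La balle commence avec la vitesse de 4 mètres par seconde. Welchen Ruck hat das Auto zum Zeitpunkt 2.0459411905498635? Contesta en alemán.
Um dies zu lösen, müssen wir 3 Ableitungen unserer Gleichung für die Position x(t) = -3·t^2 + 4·t + 3 nehmen. Durch Ableiten von der Position erhalten wir die Geschwindigkeit: v(t) = 4 - 6·t. Mit d/dt von v(t) finden wir a(t) = -6. Mit d/dt von a(t) finden wir j(t) = 0. Aus der Gleichung für den Ruck j(t) = 0, setzen wir t = 2.0459411905498635 ein und erhalten j = 0.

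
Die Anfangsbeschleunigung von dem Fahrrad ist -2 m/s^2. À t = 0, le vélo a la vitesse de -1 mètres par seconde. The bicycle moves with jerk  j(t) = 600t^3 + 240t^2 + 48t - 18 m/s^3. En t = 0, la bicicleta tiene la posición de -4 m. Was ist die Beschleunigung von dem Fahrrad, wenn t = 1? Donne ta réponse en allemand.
Um dies zu lösen, müssen wir 1 Stammfunktion unserer Gleichung für den Ruck j(t) = 600·t^3 + 240·t^2 + 48·t - 18 finden. Die Stammfunktion von dem Ruck, mit a(0) = -2, ergibt die Beschleunigung: a(t) = 150·t^4 + 80·t^3 + 24·t^2 - 18·t - 2. Mit a(t) = 150·t^4 + 80·t^3 + 24·t^2 - 18·t - 2 und Einsetzen von t = 1, finden wir a = 234.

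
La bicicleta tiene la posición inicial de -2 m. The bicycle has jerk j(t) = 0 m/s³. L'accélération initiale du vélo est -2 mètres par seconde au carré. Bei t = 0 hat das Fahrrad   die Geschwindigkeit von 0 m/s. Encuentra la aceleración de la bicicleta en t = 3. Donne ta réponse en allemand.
Wir müssen das Integral unserer Gleichung für den Ruck j(t) = 0 1-mal finden. Durch Integration von dem Ruck und Verwendung der Anfangsbedingung a(0) = -2, erhalten wir a(t) = -2. Wir haben die Beschleunigung a(t) = -2. Durch Einsetzen von t = 3: a(3) = -2.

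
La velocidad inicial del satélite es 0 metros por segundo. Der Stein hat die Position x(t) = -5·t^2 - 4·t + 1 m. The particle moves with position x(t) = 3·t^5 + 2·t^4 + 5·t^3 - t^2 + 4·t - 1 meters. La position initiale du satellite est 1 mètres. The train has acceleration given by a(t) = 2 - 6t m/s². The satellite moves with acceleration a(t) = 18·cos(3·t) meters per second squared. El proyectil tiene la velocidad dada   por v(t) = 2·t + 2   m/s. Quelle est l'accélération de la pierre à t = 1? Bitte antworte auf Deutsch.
Um dies zu lösen, müssen wir 2 Ableitungen unserer Gleichung für die Position x(t) = -5·t^2 - 4·t + 1 nehmen. Mit d/dt von x(t) finden wir v(t) = -10·t - 4. Mit d/dt von v(t) finden wir a(t) = -10. Aus der Gleichung für die Beschleunigung a(t) = -10, setzen wir t = 1 ein und erhalten a = -10.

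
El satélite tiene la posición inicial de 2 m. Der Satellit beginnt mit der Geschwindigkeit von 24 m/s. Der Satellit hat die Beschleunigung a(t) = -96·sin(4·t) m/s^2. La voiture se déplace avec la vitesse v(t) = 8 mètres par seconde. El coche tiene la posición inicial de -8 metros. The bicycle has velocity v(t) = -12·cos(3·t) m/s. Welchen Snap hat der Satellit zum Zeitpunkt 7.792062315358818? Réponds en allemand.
Wir müssen unsere Gleichung für die Beschleunigung a(t) = -96·sin(4·t) 2-mal ableiten. Die Ableitung von der Beschleunigung ergibt den Ruck: j(t) = -384·cos(4·t). Die Ableitung von dem Ruck ergibt den Snap: s(t) = 1536·sin(4·t). Aus der Gleichung für den Snap s(t) = 1536·sin(4·t), setzen wir t = 7.792062315358818 ein und erhalten s = -376.554664357218.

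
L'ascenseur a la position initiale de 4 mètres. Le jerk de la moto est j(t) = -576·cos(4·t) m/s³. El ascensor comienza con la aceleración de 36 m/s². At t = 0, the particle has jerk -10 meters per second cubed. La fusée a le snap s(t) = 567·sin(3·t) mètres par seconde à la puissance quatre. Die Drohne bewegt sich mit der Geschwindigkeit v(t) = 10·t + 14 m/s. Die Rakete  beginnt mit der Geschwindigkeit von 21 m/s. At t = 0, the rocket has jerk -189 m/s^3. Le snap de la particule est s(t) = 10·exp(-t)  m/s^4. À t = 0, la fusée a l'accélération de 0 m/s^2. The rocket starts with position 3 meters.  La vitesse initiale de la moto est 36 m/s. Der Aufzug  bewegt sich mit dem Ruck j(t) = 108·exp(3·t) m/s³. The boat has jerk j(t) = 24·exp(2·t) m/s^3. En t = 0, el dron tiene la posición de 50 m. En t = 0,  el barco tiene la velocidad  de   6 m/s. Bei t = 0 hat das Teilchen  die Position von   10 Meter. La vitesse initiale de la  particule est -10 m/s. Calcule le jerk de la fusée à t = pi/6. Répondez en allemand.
Ausgehend von dem Snap s(t) = 567·sin(3·t), nehmen wir 1 Stammfunktion. Die Stammfunktion von dem Snap ist der Ruck. Mit j(0) = -189 erhalten wir j(t) = -189·cos(3·t). Aus der Gleichung für den Ruck j(t) = -189·cos(3·t), setzen wir t = pi/6 ein und erhalten j = 0.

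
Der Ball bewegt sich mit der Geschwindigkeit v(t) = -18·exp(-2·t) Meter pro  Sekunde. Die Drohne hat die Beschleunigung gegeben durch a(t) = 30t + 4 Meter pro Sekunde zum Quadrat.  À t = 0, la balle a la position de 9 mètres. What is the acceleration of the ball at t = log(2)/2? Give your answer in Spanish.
Para resolver esto, necesitamos tomar 1 derivada de nuestra ecuación de la velocidad v(t) = -18·exp(-2·t). Tomando d/dt de v(t), encontramos a(t) = 36·exp(-2·t). Usando a(t) = 36·exp(-2·t) y sustituyendo t = log(2)/2, encontramos a = 18.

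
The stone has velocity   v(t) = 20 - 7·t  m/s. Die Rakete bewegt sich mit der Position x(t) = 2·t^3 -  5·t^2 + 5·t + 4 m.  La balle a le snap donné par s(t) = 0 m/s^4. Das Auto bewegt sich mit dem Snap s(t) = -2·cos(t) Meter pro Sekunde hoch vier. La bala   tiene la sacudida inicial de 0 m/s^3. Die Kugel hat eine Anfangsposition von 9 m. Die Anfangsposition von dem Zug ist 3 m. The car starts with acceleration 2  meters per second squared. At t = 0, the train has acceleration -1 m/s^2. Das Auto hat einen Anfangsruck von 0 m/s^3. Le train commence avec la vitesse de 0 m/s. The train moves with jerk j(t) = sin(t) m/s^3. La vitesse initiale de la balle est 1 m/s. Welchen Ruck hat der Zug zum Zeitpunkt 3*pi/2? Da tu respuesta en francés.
Nous avons le jerk j(t) = sin(t). En substituant t = 3*pi/2: j(3*pi/2) = -1.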